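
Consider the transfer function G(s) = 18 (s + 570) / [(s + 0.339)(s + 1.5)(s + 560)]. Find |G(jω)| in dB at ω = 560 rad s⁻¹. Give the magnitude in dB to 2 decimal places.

-84.74 dB

|j560 + 570| = √(560² + 570²) = 799.1
|j560 + 0.339| = √(560² + 0.339²) = 560
|j560 + 1.5| = √(560² + 1.5²) = 560
|j560 + 560| = √(560² + 560²) = 792
|G(j560)| = 18 × 799.1 / (560 × 560 × 792) = 5.7912e-05
20 log₁₀(5.7912e-05) = -84.745 dB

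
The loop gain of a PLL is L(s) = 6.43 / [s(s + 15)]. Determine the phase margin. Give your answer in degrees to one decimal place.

88.4°

Gain crossover: |L(jω)| = 1 at ω ≈ 0.428 rad/s.
∠L(j0.428) = −90° − arctan(0.428/15) ≈ -91.64°
PM = 180° + (-91.64°) = 88.36°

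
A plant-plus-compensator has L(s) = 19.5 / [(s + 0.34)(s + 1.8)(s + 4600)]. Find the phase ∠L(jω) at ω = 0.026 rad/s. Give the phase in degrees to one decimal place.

∠(j0.026 + 0.34) = arctan(0.026/0.34) = 4.37°
∠(j0.026 + 1.8) = arctan(0.026/1.8) = 0.83°
∠(j0.026 + 4600) = arctan(0.026/4600) = 0.00°
∠L(j0.026) = − (4.37° + 0.83° + 0.00°) = -5.20°

-5.2 deg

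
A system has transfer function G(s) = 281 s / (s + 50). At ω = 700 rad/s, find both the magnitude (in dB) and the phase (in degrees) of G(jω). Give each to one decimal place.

|G| = 49.0 dB, ∠G = 4.1°

|j700| = 700
|j700 + 50| = √(700² + 50²) = 701.8
|G(j700)| = 281 × 700 / 701.8 = 280.29
20 log₁₀(280.29) = 48.95 dB
∠(j700) = 90.00°
∠(j700 + 50) = arctan(700/50) = 85.91°
∠G(j700) = 90.00° − 85.91° = 4.09°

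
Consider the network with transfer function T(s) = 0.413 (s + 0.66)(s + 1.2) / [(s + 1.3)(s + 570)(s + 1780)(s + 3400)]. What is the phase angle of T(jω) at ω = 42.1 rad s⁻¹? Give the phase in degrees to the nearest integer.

83°

∠(j42.1 + 0.66) = arctan(42.1/0.66) = 89.10°
∠(j42.1 + 1.2) = arctan(42.1/1.2) = 88.37°
∠(j42.1 + 1.3) = arctan(42.1/1.3) = 88.23°
∠(j42.1 + 570) = arctan(42.1/570) = 4.22°
∠(j42.1 + 1780) = arctan(42.1/1780) = 1.35°
∠(j42.1 + 3400) = arctan(42.1/3400) = 0.71°
∠T(j42.1) = 89.10° + 88.37° − (88.23° + 4.22° + 1.35° + 0.71°) = 82.95°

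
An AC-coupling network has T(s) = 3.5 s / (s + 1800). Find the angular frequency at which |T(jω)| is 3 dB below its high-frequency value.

1800 rad/s

For a single-pole high-pass, the −3 dB point is at the pole: ω = 1800 rad/s.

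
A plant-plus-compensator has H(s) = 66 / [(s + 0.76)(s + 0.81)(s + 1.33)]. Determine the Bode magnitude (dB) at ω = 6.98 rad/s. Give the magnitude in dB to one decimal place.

|j6.98 + 0.76| = √(6.98² + 0.76²) = 7.021
|j6.98 + 0.81| = √(6.98² + 0.81²) = 7.027
|j6.98 + 1.33| = √(6.98² + 1.33²) = 7.106
|H(j6.98)| = 66 / (7.021 × 7.027 × 7.106) = 0.18826
20 log₁₀(0.18826) = -14.50 dB

-14.5 dB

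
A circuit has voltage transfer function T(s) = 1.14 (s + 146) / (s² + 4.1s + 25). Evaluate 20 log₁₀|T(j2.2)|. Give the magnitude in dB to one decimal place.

|j2.2 + 146| = √(2.2² + 146²) = 146
|(j2.2)² + 4.1(j2.2) + 25| = |20.16 + j9.02| = 22.09
|T(j2.2)| = 1.14 × 146 / 22.09 = 7.5369
20 log₁₀(7.5369) = 17.54 dB

17.5 dB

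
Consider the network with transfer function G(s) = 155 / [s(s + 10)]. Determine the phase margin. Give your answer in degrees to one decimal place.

43.3°

Gain crossover: |G(jω)| = 1 at ω ≈ 10.6 rad/s.
∠G(j10.6) = −90° − arctan(10.6/10) ≈ -136.73°
PM = 180° + (-136.73°) = 43.27°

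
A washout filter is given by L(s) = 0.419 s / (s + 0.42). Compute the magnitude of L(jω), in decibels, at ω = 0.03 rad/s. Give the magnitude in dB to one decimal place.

|j0.03| = 0.03
|j0.03 + 0.42| = √(0.03² + 0.42²) = 0.4211
|L(j0.03)| = 0.419 × 0.03 / 0.4211 = 0.029853
20 log₁₀(0.029853) = -30.50 dB

-30.5 dB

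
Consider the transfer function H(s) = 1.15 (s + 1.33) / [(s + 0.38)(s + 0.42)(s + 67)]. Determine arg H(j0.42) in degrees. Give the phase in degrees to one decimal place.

-75.7 deg

∠(j0.42 + 1.33) = arctan(0.42/1.33) = 17.53°
∠(j0.42 + 0.38) = arctan(0.42/0.38) = 47.86°
∠(j0.42 + 0.42) = arctan(0.42/0.42) = 45.00°
∠(j0.42 + 67) = arctan(0.42/67) = 0.36°
∠H(j0.42) = 17.53° − (47.86° + 45.00° + 0.36°) = -75.70°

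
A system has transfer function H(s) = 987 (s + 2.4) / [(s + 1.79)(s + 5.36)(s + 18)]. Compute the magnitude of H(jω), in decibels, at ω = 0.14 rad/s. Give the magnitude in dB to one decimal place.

22.7 dB

|j0.14 + 2.4| = √(0.14² + 2.4²) = 2.404
|j0.14 + 1.79| = √(0.14² + 1.79²) = 1.795
|j0.14 + 5.36| = √(0.14² + 5.36²) = 5.362
|j0.14 + 18| = √(0.14² + 18²) = 18
|H(j0.14)| = 987 × 2.404 / (1.795 × 5.362 × 18) = 13.693
20 log₁₀(13.693) = 22.73 dB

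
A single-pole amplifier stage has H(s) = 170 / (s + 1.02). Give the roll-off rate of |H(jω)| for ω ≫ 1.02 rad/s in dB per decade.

With 0 zeros and 1 pole, the high-frequency asymptotic slope is 20 × (0 − 1) = -20 dB/decade.

-20 dB/decade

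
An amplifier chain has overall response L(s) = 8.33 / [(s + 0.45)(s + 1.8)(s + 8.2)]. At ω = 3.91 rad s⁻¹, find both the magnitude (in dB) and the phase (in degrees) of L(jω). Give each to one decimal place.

|L| = -25.3 dB, ∠L = -174.2 deg

|j3.91 + 0.45| = √(3.91² + 0.45²) = 3.936
|j3.91 + 1.8| = √(3.91² + 1.8²) = 4.304
|j3.91 + 8.2| = √(3.91² + 8.2²) = 9.084
|L(j3.91)| = 8.33 / (3.936 × 4.304 × 9.084) = 0.054125
20 log₁₀(0.054125) = -25.33 dB
∠(j3.91 + 0.45) = arctan(3.91/0.45) = 83.43°
∠(j3.91 + 1.8) = arctan(3.91/1.8) = 65.28°
∠(j3.91 + 8.2) = arctan(3.91/8.2) = 25.49°
∠L(j3.91) = − (83.43° + 65.28° + 25.49°) = -174.21°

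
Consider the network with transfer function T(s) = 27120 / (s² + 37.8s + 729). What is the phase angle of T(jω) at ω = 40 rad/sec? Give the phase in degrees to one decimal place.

-119.9°

∠[(j40)² + 37.8(j40) + 729] = ∠[-871 + j1512] = 119.94°
∠T(j40) = −119.94° = -119.94°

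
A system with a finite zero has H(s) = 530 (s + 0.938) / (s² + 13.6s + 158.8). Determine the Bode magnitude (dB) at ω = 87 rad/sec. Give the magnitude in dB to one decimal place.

15.8 dB

|j87 + 0.938| = √(87² + 0.938²) = 87.01
|(j87)² + 13.6(j87) + 158.8| = |-7410.2 + j1183.2| = 7504
|H(j87)| = 530 × 87.01 / 7504 = 6.145
20 log₁₀(6.145) = 15.77 dB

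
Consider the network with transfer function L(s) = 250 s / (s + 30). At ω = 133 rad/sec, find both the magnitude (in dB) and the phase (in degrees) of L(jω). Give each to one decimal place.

|L| = 47.7 dB, ∠L = 12.7°

|j133| = 133
|j133 + 30| = √(133² + 30²) = 136.3
|L(j133)| = 250 × 133 / 136.3 = 243.87
20 log₁₀(243.87) = 47.74 dB
∠(j133) = 90.00°
∠(j133 + 30) = arctan(133/30) = 77.29°
∠L(j133) = 90.00° − 77.29° = 12.71°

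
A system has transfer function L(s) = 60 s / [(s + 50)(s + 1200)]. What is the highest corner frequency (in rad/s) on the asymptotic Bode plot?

1200 rad/s

Break frequencies occur at each pole and zero magnitude: 50 rad/s, 1200 rad/s.
The highest is 1200 rad/s.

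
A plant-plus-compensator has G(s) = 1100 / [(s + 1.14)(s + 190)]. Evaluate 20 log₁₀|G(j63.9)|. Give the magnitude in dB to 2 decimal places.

|j63.9 + 1.14| = √(63.9² + 1.14²) = 63.91
|j63.9 + 190| = √(63.9² + 190²) = 200.5
|G(j63.9)| = 1100 / (63.91 × 200.5) = 0.085862
20 log₁₀(0.085862) = -21.324 dB

-21.32 dB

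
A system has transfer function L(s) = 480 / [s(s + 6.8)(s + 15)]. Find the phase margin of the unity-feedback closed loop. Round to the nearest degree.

45 deg

Gain crossover: |L(jω)| = 1 at ω ≈ 3.94 rad s⁻¹.
∠L(j3.94) = −90° − arctan(3.94/6.8) − arctan(3.94/15) ≈ -134.79°
PM = 180° + (-134.79°) = 45.21°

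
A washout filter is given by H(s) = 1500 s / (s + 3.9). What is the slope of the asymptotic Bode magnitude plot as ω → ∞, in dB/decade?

0 dB/decade

With 1 zero and 1 pole, the high-frequency asymptotic slope is 20 × (1 − 1) = 0 dB/decade.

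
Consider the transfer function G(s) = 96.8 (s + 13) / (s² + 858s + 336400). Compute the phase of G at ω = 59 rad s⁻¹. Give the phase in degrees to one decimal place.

68.9°

∠(j59 + 13) = arctan(59/13) = 77.57°
∠[(j59)² + 858(j59) + 336400] = ∠[3.3292e+05 + j50622] = 8.65°
∠G(j59) = 77.57° − 8.65° = 68.93°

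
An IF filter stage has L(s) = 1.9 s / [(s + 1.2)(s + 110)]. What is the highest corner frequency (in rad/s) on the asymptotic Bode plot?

Break frequencies occur at each pole and zero magnitude: 1.2 rad/s, 110 rad/s.
The highest is 110 rad/s.

110 rad/s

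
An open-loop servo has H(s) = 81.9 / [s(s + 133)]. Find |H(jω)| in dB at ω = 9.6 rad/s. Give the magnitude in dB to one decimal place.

|j9.6 + 133| = √(9.6² + 133²) = 133.3
|j9.6| = 9.6
|H(j9.6)| = 81.9 / (133.3 × 9.6) = 0.063978
20 log₁₀(0.063978) = -23.88 dB

-23.9 dB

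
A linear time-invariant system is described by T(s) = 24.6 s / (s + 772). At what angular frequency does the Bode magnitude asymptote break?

The single real pole at s = −772 gives a corner at ω = 772 rad s⁻¹.

772 rad s⁻¹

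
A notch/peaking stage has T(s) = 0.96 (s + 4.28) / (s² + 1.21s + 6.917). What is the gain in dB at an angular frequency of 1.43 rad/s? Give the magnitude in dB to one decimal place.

-1.5 dB

|j1.43 + 4.28| = √(1.43² + 4.28²) = 4.513
|(j1.43)² + 1.21(j1.43) + 6.917| = |4.8721 + j1.7303| = 5.17
|T(j1.43)| = 0.96 × 4.513 / 5.17 = 0.83789
20 log₁₀(0.83789) = -1.54 dB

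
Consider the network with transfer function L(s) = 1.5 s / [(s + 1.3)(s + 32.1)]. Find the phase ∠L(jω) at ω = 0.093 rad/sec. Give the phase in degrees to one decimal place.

85.7 deg

∠(j0.093) = 90.00°
∠(j0.093 + 1.3) = arctan(0.093/1.3) = 4.09°
∠(j0.093 + 32.1) = arctan(0.093/32.1) = 0.17°
∠L(j0.093) = 90.00° − (4.09° + 0.17°) = 85.74°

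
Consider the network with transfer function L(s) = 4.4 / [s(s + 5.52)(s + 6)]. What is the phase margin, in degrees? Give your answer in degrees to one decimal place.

Gain crossover: |L(jω)| = 1 at ω ≈ 0.133 rad s⁻¹.
∠L(j0.133) = −90° − arctan(0.133/5.52) − arctan(0.133/6) ≈ -92.65°
PM = 180° + (-92.65°) = 87.35°

87.4°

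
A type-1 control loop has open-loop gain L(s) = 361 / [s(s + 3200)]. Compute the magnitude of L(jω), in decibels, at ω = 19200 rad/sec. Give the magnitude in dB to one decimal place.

|j19200 + 3200| = √(19200² + 3200²) = 1.946e+04
|j19200| = 1.92e+04
|L(j19200)| = 361 / (1.946e+04 × 1.92e+04) = 9.6595e-07
20 log₁₀(9.6595e-07) = -120.30 dB

-120.3 dB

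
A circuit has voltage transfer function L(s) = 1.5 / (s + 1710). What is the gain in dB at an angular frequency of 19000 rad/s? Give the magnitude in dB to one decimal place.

-82.1 dB

|j19000 + 1710| = √(19000² + 1710²) = 1.908e+04
|L(j19000)| = 1.5 / 1.908e+04 = 7.863e-05
20 log₁₀(7.863e-05) = -82.09 dB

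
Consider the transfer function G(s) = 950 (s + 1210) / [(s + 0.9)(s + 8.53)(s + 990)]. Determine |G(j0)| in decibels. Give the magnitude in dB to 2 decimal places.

43.59 dB

G(0) = 950 × 1210 / (0.9 × 8.53 × 990) = 151.25
20 log₁₀(151.25) = 43.594 dB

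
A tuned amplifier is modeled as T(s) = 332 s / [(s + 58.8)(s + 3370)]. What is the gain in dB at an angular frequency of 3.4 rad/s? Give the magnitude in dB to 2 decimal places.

|j3.4| = 3.4
|j3.4 + 58.8| = √(3.4² + 58.8²) = 58.9
|j3.4 + 3370| = √(3.4² + 3370²) = 3370
|T(j3.4)| = 332 × 3.4 / (58.9 × 3370) = 0.005687
20 log₁₀(0.005687) = -44.902 dB

-44.90 dB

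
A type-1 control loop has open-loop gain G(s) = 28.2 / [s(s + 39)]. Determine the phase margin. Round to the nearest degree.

89°

Gain crossover: |G(jω)| = 1 at ω ≈ 0.723 rad/s.
∠G(j0.723) = −90° − arctan(0.723/39) ≈ -91.06°
PM = 180° + (-91.06°) = 88.94°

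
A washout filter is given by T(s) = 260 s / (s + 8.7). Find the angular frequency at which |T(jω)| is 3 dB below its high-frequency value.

For a single-pole high-pass, the −3 dB point is at the pole: ω = 8.7 rad/s.

8.7 rad/s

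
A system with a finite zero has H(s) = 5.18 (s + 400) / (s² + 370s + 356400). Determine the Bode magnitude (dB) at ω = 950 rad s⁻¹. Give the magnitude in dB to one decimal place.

-41.7 dB

|j950 + 400| = √(950² + 400²) = 1031
|(j950)² + 370(j950) + 356400| = |-5.461e+05 + j3.515e+05| = 6.494e+05
|H(j950)| = 5.18 × 1031 / 6.494e+05 = 0.0082215
20 log₁₀(0.0082215) = -41.70 dB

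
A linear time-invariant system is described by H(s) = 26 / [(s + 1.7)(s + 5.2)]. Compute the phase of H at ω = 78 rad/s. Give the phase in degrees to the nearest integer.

∠(j78 + 1.7) = arctan(78/1.7) = 88.75°
∠(j78 + 5.2) = arctan(78/5.2) = 86.19°
∠H(j78) = − (88.75° + 86.19°) = -174.94°

-175°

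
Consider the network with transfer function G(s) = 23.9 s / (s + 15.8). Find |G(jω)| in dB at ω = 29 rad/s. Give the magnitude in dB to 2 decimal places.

26.44 dB

|j29| = 29
|j29 + 15.8| = √(29² + 15.8²) = 33.02
|G(j29)| = 23.9 × 29 / 33.02 = 20.987
20 log₁₀(20.987) = 26.439 dB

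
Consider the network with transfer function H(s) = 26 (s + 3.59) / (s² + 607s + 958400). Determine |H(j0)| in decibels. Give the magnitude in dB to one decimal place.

H(0) = 26 × 3.59 / 958400 = 9.7391e-05
20 log₁₀(9.7391e-05) = -80.23 dB

-80.2 dB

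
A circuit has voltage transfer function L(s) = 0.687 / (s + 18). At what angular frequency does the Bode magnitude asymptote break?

The single real pole at s = −18 gives a corner at ω = 18 rad s⁻¹.

18 rad s⁻¹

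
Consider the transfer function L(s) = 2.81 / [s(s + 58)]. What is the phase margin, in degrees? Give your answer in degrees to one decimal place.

Gain crossover: |L(jω)| = 1 at ω ≈ 0.0484 rad s⁻¹.
∠L(j0.0484) = −90° − arctan(0.0484/58) ≈ -90.05°
PM = 180° + (-90.05°) = 89.95°

90.0°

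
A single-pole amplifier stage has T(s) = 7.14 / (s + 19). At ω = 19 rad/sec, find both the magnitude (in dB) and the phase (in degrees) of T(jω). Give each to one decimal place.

|T| = -11.5 dB, ∠T = -45.0°

|j19 + 19| = √(19² + 19²) = 26.87
|T(j19)| = 7.14 / 26.87 = 0.26572
20 log₁₀(0.26572) = -11.51 dB
∠(j19 + 19) = arctan(19/19) = 45.00°
∠T(j19) = −45.00° = -45.00°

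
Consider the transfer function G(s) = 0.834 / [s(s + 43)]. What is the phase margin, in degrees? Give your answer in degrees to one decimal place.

90.0°

Gain crossover: |G(jω)| = 1 at ω ≈ 0.0194 rad/s.
∠G(j0.0194) = −90° − arctan(0.0194/43) ≈ -90.03°
PM = 180° + (-90.03°) = 89.97°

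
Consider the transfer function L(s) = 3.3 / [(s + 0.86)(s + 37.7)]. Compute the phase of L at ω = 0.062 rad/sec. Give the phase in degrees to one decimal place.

-4.2°

∠(j0.062 + 0.86) = arctan(0.062/0.86) = 4.12°
∠(j0.062 + 37.7) = arctan(0.062/37.7) = 0.09°
∠L(j0.062) = − (4.12° + 0.09°) = -4.22°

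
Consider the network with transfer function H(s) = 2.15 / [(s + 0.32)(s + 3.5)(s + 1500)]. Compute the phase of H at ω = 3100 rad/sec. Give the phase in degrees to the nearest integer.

-244°

∠(j3100 + 0.32) = arctan(3100/0.32) = 89.99°
∠(j3100 + 3.5) = arctan(3100/3.5) = 89.94°
∠(j3100 + 1500) = arctan(3100/1500) = 64.18°
∠H(j3100) = − (89.99° + 89.94° + 64.18°) = -244.11°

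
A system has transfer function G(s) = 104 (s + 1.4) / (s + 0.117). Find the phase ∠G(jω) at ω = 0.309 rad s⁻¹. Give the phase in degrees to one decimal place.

-56.8°

∠(j0.309 + 1.4) = arctan(0.309/1.4) = 12.45°
∠(j0.309 + 0.117) = arctan(0.309/0.117) = 69.26°
∠G(j0.309) = 12.45° − 69.26° = -56.81°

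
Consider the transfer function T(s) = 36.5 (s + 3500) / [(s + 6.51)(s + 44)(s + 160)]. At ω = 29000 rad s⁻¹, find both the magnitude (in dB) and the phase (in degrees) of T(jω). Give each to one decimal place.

|j29000 + 3500| = √(29000² + 3500²) = 2.921e+04
|j29000 + 6.51| = √(29000² + 6.51²) = 2.9e+04
|j29000 + 44| = √(29000² + 44²) = 2.9e+04
|j29000 + 160| = √(29000² + 160²) = 2.9e+04
|T(j29000)| = 36.5 × 2.921e+04 / (2.9e+04 × 2.9e+04 × 2.9e+04) = 4.3715e-08
20 log₁₀(4.3715e-08) = -147.19 dB
∠(j29000 + 3500) = arctan(29000/3500) = 83.12°
∠(j29000 + 6.51) = arctan(29000/6.51) = 89.99°
∠(j29000 + 44) = arctan(29000/44) = 89.91°
∠(j29000 + 160) = arctan(29000/160) = 89.68°
∠T(j29000) = 83.12° − (89.99° + 89.91° + 89.68°) = -186.47°

|T| = -147.2 dB, ∠T = -186.5 deg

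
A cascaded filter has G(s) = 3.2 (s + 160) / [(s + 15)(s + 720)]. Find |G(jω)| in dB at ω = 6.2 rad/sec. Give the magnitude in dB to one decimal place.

-27.2 dB

|j6.2 + 160| = √(6.2² + 160²) = 160.1
|j6.2 + 15| = √(6.2² + 15²) = 16.23
|j6.2 + 720| = √(6.2² + 720²) = 720
|G(j6.2)| = 3.2 × 160.1 / (16.23 × 720) = 0.043844
20 log₁₀(0.043844) = -27.16 dB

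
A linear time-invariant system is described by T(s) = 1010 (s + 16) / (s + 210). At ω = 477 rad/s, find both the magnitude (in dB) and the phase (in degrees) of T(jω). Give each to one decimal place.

|j477 + 16| = √(477² + 16²) = 477.3
|j477 + 210| = √(477² + 210²) = 521.2
|T(j477)| = 1010 × 477.3 / 521.2 = 924.9
20 log₁₀(924.9) = 59.32 dB
∠(j477 + 16) = arctan(477/16) = 88.08°
∠(j477 + 210) = arctan(477/210) = 66.24°
∠T(j477) = 88.08° − 66.24° = 21.84°

|T| = 59.3 dB, ∠T = 21.8°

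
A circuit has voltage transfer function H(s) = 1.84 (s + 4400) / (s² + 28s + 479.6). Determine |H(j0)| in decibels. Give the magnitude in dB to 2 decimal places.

24.55 dB

H(0) = 1.84 × 4400 / 479.6 = 16.881
20 log₁₀(16.881) = 24.548 dB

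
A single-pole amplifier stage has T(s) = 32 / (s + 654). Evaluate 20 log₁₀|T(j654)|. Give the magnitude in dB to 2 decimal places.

-29.22 dB

|j654 + 654| = √(654² + 654²) = 924.9
|T(j654)| = 32 / 924.9 = 0.034598
20 log₁₀(0.034598) = -29.219 dB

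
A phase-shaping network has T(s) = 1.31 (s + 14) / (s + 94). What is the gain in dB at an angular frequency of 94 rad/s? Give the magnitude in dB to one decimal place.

|j94 + 14| = √(94² + 14²) = 95.04
|j94 + 94| = √(94² + 94²) = 132.9
|T(j94)| = 1.31 × 95.04 / 132.9 = 0.93653
20 log₁₀(0.93653) = -0.57 dB

-0.6 dB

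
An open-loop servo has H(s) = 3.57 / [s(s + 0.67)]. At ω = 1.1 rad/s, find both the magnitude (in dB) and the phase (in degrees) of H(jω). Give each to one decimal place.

|H| = 8.0 dB, ∠H = -148.7°

|j1.1 + 0.67| = √(1.1² + 0.67²) = 1.288
|j1.1| = 1.1
|H(j1.1)| = 3.57 / (1.288 × 1.1) = 2.5198
20 log₁₀(2.5198) = 8.03 dB
∠(j1.1 + 0.67) = arctan(1.1/0.67) = 58.65°
∠(j1.1) = 90.00°
∠H(j1.1) = − (58.65° + 90.00°) = -148.65°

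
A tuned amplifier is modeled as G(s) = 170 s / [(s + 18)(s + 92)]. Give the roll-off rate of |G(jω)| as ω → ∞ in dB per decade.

With 1 zero and 2 poles, the high-frequency asymptotic slope is 20 × (1 − 2) = -20 dB/decade.

-20 dB/decade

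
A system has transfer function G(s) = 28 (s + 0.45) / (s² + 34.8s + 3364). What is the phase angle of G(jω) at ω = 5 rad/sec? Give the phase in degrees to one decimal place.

81.9°

∠(j5 + 0.45) = arctan(5/0.45) = 84.86°
∠[(j5)² + 34.8(j5) + 3364] = ∠[3339 + j174] = 2.98°
∠G(j5) = 84.86° − 2.98° = 81.87°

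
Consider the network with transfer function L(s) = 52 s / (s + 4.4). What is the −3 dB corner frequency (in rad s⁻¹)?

For a single-pole high-pass, the −3 dB point is at the pole: ω = 4.4 rad s⁻¹.

4.4 rad s⁻¹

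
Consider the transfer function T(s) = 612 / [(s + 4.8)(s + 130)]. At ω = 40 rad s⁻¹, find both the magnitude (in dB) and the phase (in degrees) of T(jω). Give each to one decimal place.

|j40 + 4.8| = √(40² + 4.8²) = 40.29
|j40 + 130| = √(40² + 130²) = 136
|T(j40)| = 612 / (40.29 × 136) = 0.11169
20 log₁₀(0.11169) = -19.04 dB
∠(j40 + 4.8) = arctan(40/4.8) = 83.16°
∠(j40 + 130) = arctan(40/130) = 17.10°
∠T(j40) = − (83.16° + 17.10°) = -100.26°

|T| = -19.0 dB, ∠T = -100.3°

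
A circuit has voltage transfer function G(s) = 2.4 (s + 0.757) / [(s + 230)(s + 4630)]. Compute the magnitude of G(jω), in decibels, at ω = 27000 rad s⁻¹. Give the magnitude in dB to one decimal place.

|j27000 + 0.757| = √(27000² + 0.757²) = 2.7e+04
|j27000 + 230| = √(27000² + 230²) = 2.7e+04
|j27000 + 4630| = √(27000² + 4630²) = 2.739e+04
|G(j27000)| = 2.4 × 2.7e+04 / (2.7e+04 × 2.739e+04) = 8.7607e-05
20 log₁₀(8.7607e-05) = -81.15 dB

-81.1 dB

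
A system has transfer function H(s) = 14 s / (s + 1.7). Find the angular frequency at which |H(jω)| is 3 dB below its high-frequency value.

1.7 rad/s

For a single-pole high-pass, the −3 dB point is at the pole: ω = 1.7 rad/s.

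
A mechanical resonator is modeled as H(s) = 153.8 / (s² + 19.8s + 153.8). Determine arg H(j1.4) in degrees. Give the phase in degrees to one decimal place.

-10.3°

∠[(j1.4)² + 19.8(j1.4) + 153.8] = ∠[151.84 + j27.72] = 10.35°
∠H(j1.4) = −10.35° = -10.35°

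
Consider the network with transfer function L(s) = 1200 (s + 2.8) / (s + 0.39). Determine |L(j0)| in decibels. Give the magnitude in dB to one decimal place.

78.7 dB

L(0) = 1200 × 2.8 / 0.39 = 8615.4
20 log₁₀(8615.4) = 78.71 dB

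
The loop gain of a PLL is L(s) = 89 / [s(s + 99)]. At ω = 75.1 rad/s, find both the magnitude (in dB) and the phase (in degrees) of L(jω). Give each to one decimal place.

|j75.1 + 99| = √(75.1² + 99²) = 124.3
|j75.1| = 75.1
|L(j75.1)| = 89 / (124.3 × 75.1) = 0.009537
20 log₁₀(0.009537) = -40.41 dB
∠(j75.1 + 99) = arctan(75.1/99) = 37.18°
∠(j75.1) = 90.00°
∠L(j75.1) = − (37.18° + 90.00°) = -127.18°

|L| = -40.4 dB, ∠L = -127.2°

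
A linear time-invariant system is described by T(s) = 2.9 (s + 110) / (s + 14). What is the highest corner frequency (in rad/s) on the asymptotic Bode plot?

Break frequencies occur at each pole and zero magnitude: 14 rad/s, 110 rad/s.
The highest is 110 rad/s.

110 rad/s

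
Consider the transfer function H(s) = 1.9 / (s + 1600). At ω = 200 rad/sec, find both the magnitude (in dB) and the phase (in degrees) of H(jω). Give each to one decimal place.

|H| = -58.6 dB, ∠H = -7.1°

|j200 + 1600| = √(200² + 1600²) = 1612
|H(j200)| = 1.9 / 1612 = 0.0011783
20 log₁₀(0.0011783) = -58.57 dB
∠(j200 + 1600) = arctan(200/1600) = 7.13°
∠H(j200) = −7.13° = -7.13°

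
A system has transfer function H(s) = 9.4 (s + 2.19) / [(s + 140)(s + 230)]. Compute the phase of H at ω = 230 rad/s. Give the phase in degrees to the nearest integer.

∠(j230 + 2.19) = arctan(230/2.19) = 89.45°
∠(j230 + 140) = arctan(230/140) = 58.67°
∠(j230 + 230) = arctan(230/230) = 45.00°
∠H(j230) = 89.45° − (58.67° + 45.00°) = -14.22°

-14°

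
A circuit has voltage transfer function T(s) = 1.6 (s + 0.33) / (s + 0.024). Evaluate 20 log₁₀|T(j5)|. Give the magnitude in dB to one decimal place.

|j5 + 0.33| = √(5² + 0.33²) = 5.011
|j5 + 0.024| = √(5² + 0.024²) = 5
|T(j5)| = 1.6 × 5.011 / 5 = 1.6035
20 log₁₀(1.6035) = 4.10 dB

4.1 dB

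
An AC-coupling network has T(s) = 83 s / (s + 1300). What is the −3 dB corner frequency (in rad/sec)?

1300 rad/sec

For a single-pole high-pass, the −3 dB point is at the pole: ω = 1300 rad/sec.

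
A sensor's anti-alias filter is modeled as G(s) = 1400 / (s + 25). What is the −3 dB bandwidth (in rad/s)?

For a single-pole low-pass, the −3 dB point is at the pole: ω = 25 rad/s.

25 rad/s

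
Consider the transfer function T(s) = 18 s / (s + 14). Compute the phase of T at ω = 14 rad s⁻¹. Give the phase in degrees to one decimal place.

45.0 deg

∠(j14) = 90.00°
∠(j14 + 14) = arctan(14/14) = 45.00°
∠T(j14) = 90.00° − 45.00° = 45.00°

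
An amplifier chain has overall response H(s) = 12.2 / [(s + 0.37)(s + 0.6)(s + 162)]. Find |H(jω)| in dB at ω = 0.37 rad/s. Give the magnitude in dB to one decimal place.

|j0.37 + 0.37| = √(0.37² + 0.37²) = 0.5233
|j0.37 + 0.6| = √(0.37² + 0.6²) = 0.7049
|j0.37 + 162| = √(0.37² + 162²) = 162
|H(j0.37)| = 12.2 / (0.5233 × 0.7049 × 162) = 0.20417
20 log₁₀(0.20417) = -13.80 dB

-13.8 dB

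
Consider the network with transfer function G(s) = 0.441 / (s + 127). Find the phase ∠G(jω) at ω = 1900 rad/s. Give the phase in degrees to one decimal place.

∠(j1900 + 127) = arctan(1900/127) = 86.18°
∠G(j1900) = −86.18° = -86.18°

-86.2 deg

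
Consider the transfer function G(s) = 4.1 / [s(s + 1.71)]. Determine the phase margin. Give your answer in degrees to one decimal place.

45.2°

Gain crossover: |G(jω)| = 1 at ω ≈ 1.7 rad/s.
∠G(j1.7) = −90° − arctan(1.7/1.71) ≈ -134.84°
PM = 180° + (-134.84°) = 45.16°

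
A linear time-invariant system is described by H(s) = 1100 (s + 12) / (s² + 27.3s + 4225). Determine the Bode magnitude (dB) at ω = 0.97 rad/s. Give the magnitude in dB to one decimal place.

9.9 dB

|j0.97 + 12| = √(0.97² + 12²) = 12.04
|(j0.97)² + 27.3(j0.97) + 4225| = |4224.1 + j26.481| = 4224
|H(j0.97)| = 1100 × 12.04 / 4224 = 3.1351
20 log₁₀(3.1351) = 9.92 dB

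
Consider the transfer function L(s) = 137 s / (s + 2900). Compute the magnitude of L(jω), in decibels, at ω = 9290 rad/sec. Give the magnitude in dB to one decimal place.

|j9290| = 9290
|j9290 + 2900| = √(9290² + 2900²) = 9732
|L(j9290)| = 137 × 9290 / 9732 = 130.78
20 log₁₀(130.78) = 42.33 dB

42.3 dB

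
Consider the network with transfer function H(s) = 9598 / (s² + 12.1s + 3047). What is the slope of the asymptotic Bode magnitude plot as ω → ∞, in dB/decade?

-40 dB/decade

With 0 zeros and 2 poles, the high-frequency asymptotic slope is 20 × (0 − 2) = -40 dB/decade.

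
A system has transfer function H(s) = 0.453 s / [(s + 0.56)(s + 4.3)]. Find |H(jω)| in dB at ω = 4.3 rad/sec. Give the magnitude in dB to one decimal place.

-22.6 dB

|j4.3| = 4.3
|j4.3 + 0.56| = √(4.3² + 0.56²) = 4.336
|j4.3 + 4.3| = √(4.3² + 4.3²) = 6.081
|H(j4.3)| = 0.453 × 4.3 / (4.336 × 6.081) = 0.073869
20 log₁₀(0.073869) = -22.63 dB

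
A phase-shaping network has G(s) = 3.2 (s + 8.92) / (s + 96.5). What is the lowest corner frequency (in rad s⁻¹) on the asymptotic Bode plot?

8.92 rad s⁻¹

Break frequencies occur at each pole and zero magnitude: 8.92 rad s⁻¹, 96.5 rad s⁻¹.
The lowest is 8.92 rad s⁻¹.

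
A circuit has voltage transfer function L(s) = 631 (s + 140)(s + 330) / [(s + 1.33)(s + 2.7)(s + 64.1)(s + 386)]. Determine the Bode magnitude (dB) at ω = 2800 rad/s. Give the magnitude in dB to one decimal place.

-81.9 dB

|j2800 + 140| = √(2800² + 140²) = 2803
|j2800 + 330| = √(2800² + 330²) = 2819
|j2800 + 1.33| = √(2800² + 1.33²) = 2800
|j2800 + 2.7| = √(2800² + 2.7²) = 2800
|j2800 + 64.1| = √(2800² + 64.1²) = 2801
|j2800 + 386| = √(2800² + 386²) = 2826
|L(j2800)| = 631 × 2803 × 2819 / (2800 × 2800 × 2801 × 2826) = 8.0362e-05
20 log₁₀(8.0362e-05) = -81.90 dB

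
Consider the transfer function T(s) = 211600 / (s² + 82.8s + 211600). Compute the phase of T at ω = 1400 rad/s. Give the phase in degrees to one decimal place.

∠[(j1400)² + 82.8(j1400) + 211600] = ∠[-1.7484e+06 + j1.1592e+05] = 176.21°
∠T(j1400) = −176.21° = -176.21°

-176.2°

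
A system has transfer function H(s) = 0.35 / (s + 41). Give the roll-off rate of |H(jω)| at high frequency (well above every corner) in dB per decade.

With 0 zeros and 1 pole, the high-frequency asymptotic slope is 20 × (0 − 1) = -20 dB/decade.

-20 dB/decade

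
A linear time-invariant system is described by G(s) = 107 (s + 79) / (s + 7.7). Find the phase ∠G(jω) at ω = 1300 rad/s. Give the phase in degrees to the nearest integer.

-3°

∠(j1300 + 79) = arctan(1300/79) = 86.52°
∠(j1300 + 7.7) = arctan(1300/7.7) = 89.66°
∠G(j1300) = 86.52° − 89.66° = -3.14°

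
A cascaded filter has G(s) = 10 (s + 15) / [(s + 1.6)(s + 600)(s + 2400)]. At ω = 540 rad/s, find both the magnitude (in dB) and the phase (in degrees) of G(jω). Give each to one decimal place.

|j540 + 15| = √(540² + 15²) = 540.2
|j540 + 1.6| = √(540² + 1.6²) = 540
|j540 + 600| = √(540² + 600²) = 807.2
|j540 + 2400| = √(540² + 2400²) = 2460
|G(j540)| = 10 × 540.2 / (540 × 807.2 × 2460) = 5.0378e-06
20 log₁₀(5.0378e-06) = -105.96 dB
∠(j540 + 15) = arctan(540/15) = 88.41°
∠(j540 + 1.6) = arctan(540/1.6) = 89.83°
∠(j540 + 600) = arctan(540/600) = 41.99°
∠(j540 + 2400) = arctan(540/2400) = 12.68°
∠G(j540) = 88.41° − (89.83° + 41.99° + 12.68°) = -56.09°

|G| = -106.0 dB, ∠G = -56.1°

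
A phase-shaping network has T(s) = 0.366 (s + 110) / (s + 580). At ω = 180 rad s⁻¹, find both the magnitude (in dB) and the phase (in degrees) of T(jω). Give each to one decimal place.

|j180 + 110| = √(180² + 110²) = 211
|j180 + 580| = √(180² + 580²) = 607.3
|T(j180)| = 0.366 × 211 / 607.3 = 0.12714
20 log₁₀(0.12714) = -17.91 dB
∠(j180 + 110) = arctan(180/110) = 58.57°
∠(j180 + 580) = arctan(180/580) = 17.24°
∠T(j180) = 58.57° − 17.24° = 41.33°

|T| = -17.9 dB, ∠T = 41.3°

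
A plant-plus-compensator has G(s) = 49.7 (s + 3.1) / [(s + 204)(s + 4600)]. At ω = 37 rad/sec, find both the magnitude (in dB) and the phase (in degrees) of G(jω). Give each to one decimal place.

|j37 + 3.1| = √(37² + 3.1²) = 37.13
|j37 + 204| = √(37² + 204²) = 207.3
|j37 + 4600| = √(37² + 4600²) = 4600
|G(j37)| = 49.7 × 37.13 / (207.3 × 4600) = 0.0019348
20 log₁₀(0.0019348) = -54.27 dB
∠(j37 + 3.1) = arctan(37/3.1) = 85.21°
∠(j37 + 204) = arctan(37/204) = 10.28°
∠(j37 + 4600) = arctan(37/4600) = 0.46°
∠G(j37) = 85.21° − (10.28° + 0.46°) = 74.47°

|G| = -54.3 dB, ∠G = 74.5°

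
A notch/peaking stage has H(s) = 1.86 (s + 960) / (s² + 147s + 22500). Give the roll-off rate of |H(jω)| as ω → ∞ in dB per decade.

With 1 zero and 2 poles, the high-frequency asymptotic slope is 20 × (1 − 2) = -20 dB/decade.

-20 dB/decade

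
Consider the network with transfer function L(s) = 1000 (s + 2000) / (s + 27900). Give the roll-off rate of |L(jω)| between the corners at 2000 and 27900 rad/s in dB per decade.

In this band the factors already past their corner are: zero at 2000; net slope = 20 dB/decade.

20 dB/decade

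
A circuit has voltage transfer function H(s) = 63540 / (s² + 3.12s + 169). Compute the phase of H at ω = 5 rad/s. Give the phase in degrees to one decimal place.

∠[(j5)² + 3.12(j5) + 169] = ∠[144 + j15.6] = 6.18°
∠H(j5) = −6.18° = -6.18°

-6.2°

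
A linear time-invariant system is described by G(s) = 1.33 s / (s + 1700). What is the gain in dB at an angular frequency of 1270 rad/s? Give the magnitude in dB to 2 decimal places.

-1.98 dB

|j1270| = 1270
|j1270 + 1700| = √(1270² + 1700²) = 2122
|G(j1270)| = 1.33 × 1270 / 2122 = 0.79599
20 log₁₀(0.79599) = -1.982 dB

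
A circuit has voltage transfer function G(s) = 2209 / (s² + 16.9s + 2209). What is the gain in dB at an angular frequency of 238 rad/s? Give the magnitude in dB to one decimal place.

-27.9 dB

|(j238)² + 16.9(j238) + 2209| = |-54435 + j4022.2| = 5.458e+04
|G(j238)| = 2209 / 5.458e+04 = 0.04047
20 log₁₀(0.04047) = -27.86 dB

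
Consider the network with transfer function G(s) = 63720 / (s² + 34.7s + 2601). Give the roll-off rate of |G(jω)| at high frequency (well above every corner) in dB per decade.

With 0 zeros and 2 poles, the high-frequency asymptotic slope is 20 × (0 − 2) = -40 dB/decade.

-40 dB/decade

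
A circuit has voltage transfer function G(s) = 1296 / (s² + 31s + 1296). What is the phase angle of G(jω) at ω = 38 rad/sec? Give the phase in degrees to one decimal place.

∠[(j38)² + 31(j38) + 1296] = ∠[-148 + j1178] = 97.16°
∠G(j38) = −97.16° = -97.16°

-97.2°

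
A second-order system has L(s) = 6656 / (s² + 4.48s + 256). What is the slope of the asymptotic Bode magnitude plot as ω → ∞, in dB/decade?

With 0 zeros and 2 poles, the high-frequency asymptotic slope is 20 × (0 − 2) = -40 dB/decade.

-40 dB/decade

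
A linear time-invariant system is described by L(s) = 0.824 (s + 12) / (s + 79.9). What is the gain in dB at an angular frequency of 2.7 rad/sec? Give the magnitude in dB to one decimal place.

|j2.7 + 12| = √(2.7² + 12²) = 12.3
|j2.7 + 79.9| = √(2.7² + 79.9²) = 79.95
|L(j2.7)| = 0.824 × 12.3 / 79.95 = 0.12678
20 log₁₀(0.12678) = -17.94 dB

-17.9 dB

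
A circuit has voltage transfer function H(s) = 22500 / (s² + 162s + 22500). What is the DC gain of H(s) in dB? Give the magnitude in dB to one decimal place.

0.0 dB

H(0) = 22500 / 22500 = 1
20 log₁₀(1) = 0.00 dB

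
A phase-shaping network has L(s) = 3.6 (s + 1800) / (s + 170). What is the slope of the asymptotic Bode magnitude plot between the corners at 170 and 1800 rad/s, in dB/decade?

In this band the factors already past their corner are: pole at 170; net slope = -20 dB/decade.

-20 dB/decade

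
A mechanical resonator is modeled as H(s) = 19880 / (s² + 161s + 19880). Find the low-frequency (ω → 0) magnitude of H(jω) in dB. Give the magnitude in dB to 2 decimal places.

0.00 dB

H(0) = 19880 / 19880 = 1
20 log₁₀(1) = 0.000 dB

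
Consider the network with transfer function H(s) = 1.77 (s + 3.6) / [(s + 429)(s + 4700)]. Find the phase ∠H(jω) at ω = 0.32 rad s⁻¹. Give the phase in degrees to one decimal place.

∠(j0.32 + 3.6) = arctan(0.32/3.6) = 5.08°
∠(j0.32 + 429) = arctan(0.32/429) = 0.04°
∠(j0.32 + 4700) = arctan(0.32/4700) = 0.00°
∠H(j0.32) = 5.08° − (0.04° + 0.00°) = 5.03°

5.0°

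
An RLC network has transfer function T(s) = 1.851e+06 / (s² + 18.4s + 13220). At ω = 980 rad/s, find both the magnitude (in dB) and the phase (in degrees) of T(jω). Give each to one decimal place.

|T| = 5.8 dB, ∠T = -178.9 deg

|(j980)² + 18.4(j980) + 13220| = |-9.4718e+05 + j18032| = 9.474e+05
|T(j980)| = 1.851e+06 / 9.474e+05 = 1.9539
20 log₁₀(1.9539) = 5.82 dB
∠[(j980)² + 18.4(j980) + 13220] = ∠[-9.4718e+05 + j18032] = 178.91°
∠T(j980) = −178.91° = -178.91°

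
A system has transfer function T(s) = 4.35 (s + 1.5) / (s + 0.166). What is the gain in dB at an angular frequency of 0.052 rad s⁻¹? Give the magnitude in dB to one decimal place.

|j0.052 + 1.5| = √(0.052² + 1.5²) = 1.501
|j0.052 + 0.166| = √(0.052² + 0.166²) = 0.174
|T(j0.052)| = 4.35 × 1.501 / 0.174 = 37.532
20 log₁₀(37.532) = 31.49 dB

31.5 dB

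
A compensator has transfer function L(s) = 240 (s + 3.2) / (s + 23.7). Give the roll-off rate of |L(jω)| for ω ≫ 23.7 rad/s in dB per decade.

0 dB/decade

With 1 zero and 1 pole, the high-frequency asymptotic slope is 20 × (1 − 1) = 0 dB/decade.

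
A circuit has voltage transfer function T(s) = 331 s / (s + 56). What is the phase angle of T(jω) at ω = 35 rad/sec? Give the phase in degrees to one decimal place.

∠(j35) = 90.00°
∠(j35 + 56) = arctan(35/56) = 32.01°
∠T(j35) = 90.00° − 32.01° = 57.99°

58.0°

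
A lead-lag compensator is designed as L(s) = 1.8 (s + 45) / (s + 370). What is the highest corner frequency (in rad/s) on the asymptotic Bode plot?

370 rad/s

Break frequencies occur at each pole and zero magnitude: 45 rad/s, 370 rad/s.
The highest is 370 rad/s.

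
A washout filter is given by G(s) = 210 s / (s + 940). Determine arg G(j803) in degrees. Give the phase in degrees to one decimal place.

49.5°

∠(j803) = 90.00°
∠(j803 + 940) = arctan(803/940) = 40.51°
∠G(j803) = 90.00° − 40.51° = 49.49°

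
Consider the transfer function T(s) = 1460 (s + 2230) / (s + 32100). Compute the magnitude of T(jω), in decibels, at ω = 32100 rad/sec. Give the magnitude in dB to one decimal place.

60.3 dB

|j32100 + 2230| = √(32100² + 2230²) = 3.218e+04
|j32100 + 32100| = √(32100² + 32100²) = 4.54e+04
|T(j32100)| = 1460 × 3.218e+04 / 4.54e+04 = 1034.9
20 log₁₀(1034.9) = 60.30 dB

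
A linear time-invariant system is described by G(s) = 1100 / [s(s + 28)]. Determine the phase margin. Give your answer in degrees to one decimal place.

Gain crossover: |G(jω)| = 1 at ω ≈ 27.9 rad/s.
∠G(j27.9) = −90° − arctan(27.9/28) ≈ -134.85°
PM = 180° + (-134.85°) = 45.15°

45.2°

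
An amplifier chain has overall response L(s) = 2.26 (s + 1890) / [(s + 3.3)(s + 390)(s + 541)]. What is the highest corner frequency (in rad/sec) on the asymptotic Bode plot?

1890 rad/sec

Break frequencies occur at each pole and zero magnitude: 3.3 rad/sec, 390 rad/sec, 541 rad/sec, 1890 rad/sec.
The highest is 1890 rad/sec.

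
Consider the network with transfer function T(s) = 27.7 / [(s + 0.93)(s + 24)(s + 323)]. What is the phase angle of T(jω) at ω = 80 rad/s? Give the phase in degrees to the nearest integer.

∠(j80 + 0.93) = arctan(80/0.93) = 89.33°
∠(j80 + 24) = arctan(80/24) = 73.30°
∠(j80 + 323) = arctan(80/323) = 13.91°
∠T(j80) = − (89.33° + 73.30° + 13.91°) = -176.55°

-177°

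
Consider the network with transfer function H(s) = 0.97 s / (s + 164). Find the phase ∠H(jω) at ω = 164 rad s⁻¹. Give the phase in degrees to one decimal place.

∠(j164) = 90.00°
∠(j164 + 164) = arctan(164/164) = 45.00°
∠H(j164) = 90.00° − 45.00° = 45.00°

45.0°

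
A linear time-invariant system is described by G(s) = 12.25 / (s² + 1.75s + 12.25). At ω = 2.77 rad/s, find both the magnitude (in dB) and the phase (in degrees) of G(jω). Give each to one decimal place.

|(j2.77)² + 1.75(j2.77) + 12.25| = |4.5771 + j4.8475| = 6.667
|G(j2.77)| = 12.25 / 6.667 = 1.8374
20 log₁₀(1.8374) = 5.28 dB
∠[(j2.77)² + 1.75(j2.77) + 12.25] = ∠[4.5771 + j4.8475] = 46.64°
∠G(j2.77) = −46.64° = -46.64°

|G| = 5.3 dB, ∠G = -46.6°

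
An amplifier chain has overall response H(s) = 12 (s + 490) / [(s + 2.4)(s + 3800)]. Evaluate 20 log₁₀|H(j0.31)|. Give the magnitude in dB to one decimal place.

|j0.31 + 490| = √(0.31² + 490²) = 490
|j0.31 + 2.4| = √(0.31² + 2.4²) = 2.42
|j0.31 + 3800| = √(0.31² + 3800²) = 3800
|H(j0.31)| = 12 × 490 / (2.42 × 3800) = 0.63942
20 log₁₀(0.63942) = -3.88 dB

-3.9 dB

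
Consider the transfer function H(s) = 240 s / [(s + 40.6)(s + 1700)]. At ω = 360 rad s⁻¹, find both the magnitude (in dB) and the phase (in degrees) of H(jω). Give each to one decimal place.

|H| = -17.3 dB, ∠H = -5.5°

|j360| = 360
|j360 + 40.6| = √(360² + 40.6²) = 362.3
|j360 + 1700| = √(360² + 1700²) = 1738
|H(j360)| = 240 × 360 / (362.3 × 1738) = 0.13724
20 log₁₀(0.13724) = -17.25 dB
∠(j360) = 90.00°
∠(j360 + 40.6) = arctan(360/40.6) = 83.57°
∠(j360 + 1700) = arctan(360/1700) = 11.96°
∠H(j360) = 90.00° − (83.57° + 11.96°) = -5.52°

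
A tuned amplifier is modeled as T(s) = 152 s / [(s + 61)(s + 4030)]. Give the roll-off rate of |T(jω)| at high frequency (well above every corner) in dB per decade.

With 1 zero and 2 poles, the high-frequency asymptotic slope is 20 × (1 − 2) = -20 dB/decade.

-20 dB/decade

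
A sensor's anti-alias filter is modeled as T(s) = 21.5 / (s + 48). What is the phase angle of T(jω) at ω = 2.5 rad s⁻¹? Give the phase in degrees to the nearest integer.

-3°

∠(j2.5 + 48) = arctan(2.5/48) = 2.98°
∠T(j2.5) = −2.98° = -2.98°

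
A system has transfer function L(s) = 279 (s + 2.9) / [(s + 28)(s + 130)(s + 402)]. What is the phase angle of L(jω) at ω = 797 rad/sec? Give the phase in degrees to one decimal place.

∠(j797 + 2.9) = arctan(797/2.9) = 89.79°
∠(j797 + 28) = arctan(797/28) = 87.99°
∠(j797 + 130) = arctan(797/130) = 80.74°
∠(j797 + 402) = arctan(797/402) = 63.23°
∠L(j797) = 89.79° − (87.99° + 80.74° + 63.23°) = -142.17°

-142.2°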